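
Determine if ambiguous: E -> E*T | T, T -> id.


precedence layered via separate nonterminal T: deterministic
Unambiguous


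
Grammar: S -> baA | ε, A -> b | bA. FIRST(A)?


Per alternative of A: FIRST(b) = {b}; FIRST(bA) = {b}
FIRST(A) = {b}


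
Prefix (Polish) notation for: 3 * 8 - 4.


left-to-right (same/higher precedence on left): tree is (- (* 3 8) 4)
Prefix: - * 3 8 4


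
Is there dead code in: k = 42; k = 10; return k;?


first assignment to k is overwritten before any read
Dead: 'k = 42'


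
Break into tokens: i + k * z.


Scan left to right, longest-match per lexeme
Tokens: ID(i), OP(+), ID(k), OP(*), ID(z)


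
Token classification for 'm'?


Pattern: letter/underscore followed by alphanumerics, not a keyword
Type: IDENTIFIER


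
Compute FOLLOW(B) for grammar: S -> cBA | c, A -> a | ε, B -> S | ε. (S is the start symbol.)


$ ∈ FOLLOW(S). For each A -> αBβ: add FIRST(β)\{ε} to FOLLOW(B); if β nullable, add FOLLOW(A).
FOLLOW(B) = {$, a}


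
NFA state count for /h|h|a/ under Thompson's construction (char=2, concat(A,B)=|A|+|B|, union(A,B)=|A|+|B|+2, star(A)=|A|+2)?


Syntax tree has 3 char leaf(s), 2 union(s), 0 star(s)
chars contribute 3×2 = 6; each union adds +2; each star adds +2
Total: 6 + 4 + 0 = 10 states


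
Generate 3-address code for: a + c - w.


Break into single-operator statements:
t1 = a + c
t2 = t1 - w


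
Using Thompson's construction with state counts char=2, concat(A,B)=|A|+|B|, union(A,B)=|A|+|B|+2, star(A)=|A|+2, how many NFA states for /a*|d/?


Syntax tree has 2 char leaf(s), 1 union(s), 1 star(s)
chars contribute 2×2 = 4; each union adds +2; each star adds +2
Total: 4 + 2 + 2 = 8 states


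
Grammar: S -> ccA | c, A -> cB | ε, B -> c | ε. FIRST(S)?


Per alternative of S: FIRST(ccA) = {c}; FIRST(c) = {c}
FIRST(S) = {c}


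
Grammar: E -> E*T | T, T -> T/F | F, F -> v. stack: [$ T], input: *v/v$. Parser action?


lookahead ∉ {/} so T won't extend; reduce E -> T
Action: reduce (E -> T)


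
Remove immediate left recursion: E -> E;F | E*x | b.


Left-recursive alternatives: E;F, E*x; non-recursive: b
Introduce E': E -> bE', E' -> ;FE' | *xE' | ε


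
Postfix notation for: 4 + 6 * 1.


* has higher precedence, evaluate 6*1 first
Postfix: 4 6 1 * +


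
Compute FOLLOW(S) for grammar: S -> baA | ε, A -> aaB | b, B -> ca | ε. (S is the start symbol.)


$ ∈ FOLLOW(S). For each A -> αBβ: add FIRST(β)\{ε} to FOLLOW(B); if β nullable, add FOLLOW(A).
FOLLOW(S) = {$}


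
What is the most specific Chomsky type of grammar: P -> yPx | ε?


Single nonterminal LHS, but y^n x^n is not regular
Classification: Type 2 (Context-Free)


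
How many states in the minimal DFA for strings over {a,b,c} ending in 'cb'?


Track the longest suffix of input matching a prefix of 'cb': 3 classes (prefixes of length 0..2)
Minimal DFA: 3 states


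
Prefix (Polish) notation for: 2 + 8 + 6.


left-to-right (same/higher precedence on left): tree is (+ (+ 2 8) 6)
Prefix: + + 2 8 6


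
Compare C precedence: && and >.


'>' is relational (level 7); '&&' is logical AND (level 2)
Higher level binds tighter
'>' has higher precedence than '&&'


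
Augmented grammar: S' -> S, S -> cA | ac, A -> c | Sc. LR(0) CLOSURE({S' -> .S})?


Start: S' -> .S
For each item with dot before a nonterminal B, add B -> .γ for every B-production
Closure: [S' -> .S, S -> .cA, S -> .ac]


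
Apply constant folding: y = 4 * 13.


4 * 13 = 52 at compile time
Optimized: y = 52


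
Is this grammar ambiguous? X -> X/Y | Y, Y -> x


precedence layered via separate nonterminal Y: deterministic
Unambiguous


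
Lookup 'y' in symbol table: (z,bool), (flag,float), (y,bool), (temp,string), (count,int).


Lookup 'y' → type bool


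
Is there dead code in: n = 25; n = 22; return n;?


first assignment to n is overwritten before any read
Dead: 'n = 25'


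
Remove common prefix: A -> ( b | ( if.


Common prefix: '('
Factored: A -> ( A', A' -> b | if


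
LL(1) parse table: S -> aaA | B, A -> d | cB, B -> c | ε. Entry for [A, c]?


For [A, c]: 'c' ∈ FIRST(cB)
Entry: A -> cB


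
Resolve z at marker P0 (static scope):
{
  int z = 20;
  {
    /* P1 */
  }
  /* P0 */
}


z declared in the same block as P0
z = 20


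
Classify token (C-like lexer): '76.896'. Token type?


Pattern: digits with a decimal point
Type: FLOAT_LITERAL


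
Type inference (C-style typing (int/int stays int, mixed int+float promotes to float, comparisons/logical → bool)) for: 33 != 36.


Operand types: int != int
Rule: comparison yields bool
Result type: bool


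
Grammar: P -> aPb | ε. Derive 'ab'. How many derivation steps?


Derivation: P => aPb => ab
Steps: 2


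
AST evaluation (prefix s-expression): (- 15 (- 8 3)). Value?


Evaluate inner: (- 8 3) = 5
Evaluate root: (- 15 5) = 10
Result: 10


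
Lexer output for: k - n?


Scan left to right, longest-match per lexeme
Tokens: ID(k), OP(-), ID(n)


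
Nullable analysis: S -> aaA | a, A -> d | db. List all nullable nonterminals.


A nonterminal is nullable iff some alternative derives ε (directly, or every symbol in it is nullable)
Nullable: {}


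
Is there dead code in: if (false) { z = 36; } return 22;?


condition is constant false, so the whole block is unreachable
Dead: 'if (false) { z = 36; }'


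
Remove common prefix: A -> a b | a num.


Common prefix: 'a'
Factored: A -> a A', A' -> b | num


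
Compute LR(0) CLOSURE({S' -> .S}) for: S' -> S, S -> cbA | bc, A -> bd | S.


Start: S' -> .S
For each item with dot before a nonterminal B, add B -> .γ for every B-production
Closure: [S' -> .S, S -> .cbA, S -> .bc]


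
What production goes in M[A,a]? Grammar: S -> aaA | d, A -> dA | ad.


For [A, a]: 'a' ∈ FIRST(ad)
Entry: A -> ad


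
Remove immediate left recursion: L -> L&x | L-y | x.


Left-recursive alternatives: L&x, L-y; non-recursive: x
Introduce L': L -> xL', L' -> &xL' | -yL' | ε


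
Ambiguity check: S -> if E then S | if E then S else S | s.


dangling else: 'if E then if E then s else s' parses two ways
Ambiguous


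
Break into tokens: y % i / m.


Scan left to right, longest-match per lexeme
Tokens: ID(y), OP(%), ID(i), OP(/), ID(m)


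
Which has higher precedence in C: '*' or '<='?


'*' is multiplicative (level 10); '<=' is relational (level 7)
Higher level binds tighter
'*' has higher precedence than '<='


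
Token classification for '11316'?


Pattern: digits only
Type: INTEGER_LITERAL


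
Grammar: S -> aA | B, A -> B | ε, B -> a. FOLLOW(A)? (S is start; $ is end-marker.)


$ ∈ FOLLOW(S). For each A -> αBβ: add FIRST(β)\{ε} to FOLLOW(B); if β nullable, add FOLLOW(A).
FOLLOW(A) = {$}


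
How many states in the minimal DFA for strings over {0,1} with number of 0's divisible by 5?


Track (count of 0) mod 5: states 0..4, accept at 0
Minimal DFA: 5 states


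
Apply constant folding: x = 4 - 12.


4 - 12 = -8 at compile time
Optimized: x = -8


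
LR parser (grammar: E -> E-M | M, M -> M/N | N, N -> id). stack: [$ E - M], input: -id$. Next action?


handle 'E-M' on top; lookahead ∈ FOLLOW(E) = {-, $}
Action: reduce (E -> E-M)


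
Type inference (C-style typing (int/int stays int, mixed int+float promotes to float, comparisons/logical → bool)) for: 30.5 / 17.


Operand types: float / int
Rule: mixed int/float promotes to float; int/int stays int
Result type: float


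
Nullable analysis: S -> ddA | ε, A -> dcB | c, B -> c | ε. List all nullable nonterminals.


A nonterminal is nullable iff some alternative derives ε (directly, or every symbol in it is nullable)
Nullable: {B, S}


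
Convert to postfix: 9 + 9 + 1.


Left to right (same or higher precedence on left)
Postfix: 9 9 + 1 +


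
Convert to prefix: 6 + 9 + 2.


left-to-right (same/higher precedence on left): tree is (+ (+ 6 9) 2)
Prefix: + + 6 9 2


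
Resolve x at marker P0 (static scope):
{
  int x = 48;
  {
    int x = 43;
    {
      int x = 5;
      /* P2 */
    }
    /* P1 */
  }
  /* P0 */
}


x declared in the same block as P0
x = 48


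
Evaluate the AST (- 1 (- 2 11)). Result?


Evaluate inner: (- 2 11) = -9
Evaluate root: (- 1 -9) = 10
Result: 10


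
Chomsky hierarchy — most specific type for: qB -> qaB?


LHS has context (more than one symbol) and |LHS| ≤ |RHS|
Classification: Type 1 (Context-Sensitive)


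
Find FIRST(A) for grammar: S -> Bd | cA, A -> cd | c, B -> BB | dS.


Per alternative of A: FIRST(cd) = {c}; FIRST(c) = {c}
FIRST(A) = {c}


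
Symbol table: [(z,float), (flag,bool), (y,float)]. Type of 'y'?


Lookup 'y' → type float


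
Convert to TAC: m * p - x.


Break into single-operator statements:
t1 = m * p
t2 = t1 - x


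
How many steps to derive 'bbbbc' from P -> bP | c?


Derivation: P => bP => bbP => bbbP => bbbbP => bbbbc
Steps: 5


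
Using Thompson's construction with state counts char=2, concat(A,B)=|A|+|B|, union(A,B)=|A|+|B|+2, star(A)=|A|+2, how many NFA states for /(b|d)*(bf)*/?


Syntax tree has 4 char leaf(s), 1 union(s), 2 star(s)
chars contribute 4×2 = 8; each union adds +2; each star adds +2
Total: 8 + 2 + 4 = 14 states


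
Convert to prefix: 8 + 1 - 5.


left-to-right (same/higher precedence on left): tree is (- (+ 8 1) 5)
Prefix: - + 8 1 5


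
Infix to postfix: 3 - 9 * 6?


* has higher precedence, evaluate 9*6 first
Postfix: 3 9 6 * -


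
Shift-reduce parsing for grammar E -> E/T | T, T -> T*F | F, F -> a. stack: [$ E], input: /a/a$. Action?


shift '/' to continue E -> E/T
Action: shift


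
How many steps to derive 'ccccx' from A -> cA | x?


Derivation: A => cA => ccA => cccA => ccccA => ccccx
Steps: 5


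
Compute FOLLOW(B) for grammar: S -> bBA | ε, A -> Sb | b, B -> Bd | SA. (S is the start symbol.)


$ ∈ FOLLOW(S). For each A -> αBβ: add FIRST(β)\{ε} to FOLLOW(B); if β nullable, add FOLLOW(A).
FOLLOW(B) = {b, d}


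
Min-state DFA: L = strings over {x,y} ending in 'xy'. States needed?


Track the longest suffix of input matching a prefix of 'xy': 3 classes (prefixes of length 0..2)
Minimal DFA: 3 states


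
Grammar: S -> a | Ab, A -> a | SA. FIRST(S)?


Per alternative of S: FIRST(a) = {a}; FIRST(Ab) = {a}
FIRST(S) = {a}


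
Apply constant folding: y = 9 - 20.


9 - 20 = -11 at compile time
Optimized: y = -11


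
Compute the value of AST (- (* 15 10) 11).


Evaluate inner: (* 15 10) = 150
Evaluate root: (- 150 11) = 139
Result: 139


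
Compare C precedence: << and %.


'%' is multiplicative (level 10); '<<' is shift (level 8)
Higher level binds tighter
'%' has higher precedence than '<<'


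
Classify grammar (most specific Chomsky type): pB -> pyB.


LHS has context (more than one symbol) and |LHS| ≤ |RHS|
Classification: Type 1 (Context-Sensitive)


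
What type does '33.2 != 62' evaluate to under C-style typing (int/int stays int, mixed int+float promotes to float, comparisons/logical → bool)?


Operand types: float != int
Rule: comparison yields bool
Result type: bool


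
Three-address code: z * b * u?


Break into single-operator statements:
t1 = z * b
t2 = t1 * u


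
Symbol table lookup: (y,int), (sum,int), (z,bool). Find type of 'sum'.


Lookup 'sum' → type int


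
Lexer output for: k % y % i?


Scan left to right, longest-match per lexeme
Tokens: ID(k), OP(%), ID(y), OP(%), ID(i)


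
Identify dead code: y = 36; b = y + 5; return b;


y is read by b's definition; b is returned
No dead code


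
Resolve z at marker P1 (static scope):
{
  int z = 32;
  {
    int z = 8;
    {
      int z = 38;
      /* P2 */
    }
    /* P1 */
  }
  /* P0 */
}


z declared in the same block as P1
z = 8


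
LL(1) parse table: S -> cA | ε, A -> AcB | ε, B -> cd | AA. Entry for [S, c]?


For [S, c]: 'c' ∈ FIRST(cA)
Entry: S -> cA


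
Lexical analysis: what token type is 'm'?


Pattern: letter/underscore followed by alphanumerics, not a keyword
Type: IDENTIFIER


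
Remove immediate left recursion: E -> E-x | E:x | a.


Left-recursive alternatives: E-x, E:x; non-recursive: a
Introduce E': E -> aE', E' -> -xE' | :xE' | ε


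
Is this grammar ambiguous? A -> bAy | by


balanced b^n…y^n: each string has a unique parse
Unambiguous


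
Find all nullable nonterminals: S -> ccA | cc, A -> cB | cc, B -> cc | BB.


A nonterminal is nullable iff some alternative derives ε (directly, or every symbol in it is nullable)
Nullable: {}


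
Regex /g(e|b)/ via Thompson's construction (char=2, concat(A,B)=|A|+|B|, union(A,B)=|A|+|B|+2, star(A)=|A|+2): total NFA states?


Syntax tree has 3 char leaf(s), 1 union(s), 0 star(s)
chars contribute 3×2 = 6; each union adds +2; each star adds +2
Total: 6 + 2 + 0 = 8 states


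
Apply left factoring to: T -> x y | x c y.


Common prefix: 'x'
Factored: T -> x T', T' -> y | c y


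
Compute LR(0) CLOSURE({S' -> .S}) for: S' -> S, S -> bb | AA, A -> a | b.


Start: S' -> .S
For each item with dot before a nonterminal B, add B -> .γ for every B-production
Closure: [S' -> .S, S -> .bb, S -> .AA, A -> .a, A -> .b]


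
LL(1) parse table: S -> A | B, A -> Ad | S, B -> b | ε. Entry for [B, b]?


For [B, b]: 'b' ∈ FIRST(b)
Entry: B -> b


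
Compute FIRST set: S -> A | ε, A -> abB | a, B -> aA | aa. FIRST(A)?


Per alternative of A: FIRST(abB) = {a}; FIRST(a) = {a}
FIRST(A) = {a}


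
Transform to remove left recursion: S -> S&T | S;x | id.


Left-recursive alternatives: S&T, S;x; non-recursive: id
Introduce S': S -> idS', S' -> &TS' | ;xS' | ε


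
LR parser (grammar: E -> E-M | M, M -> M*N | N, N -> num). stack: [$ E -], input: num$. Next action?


no handle ('E-' is not any RHS); shift 'num'
Action: shift


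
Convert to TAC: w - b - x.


Break into single-operator statements:
t1 = w - b
t2 = t1 - x


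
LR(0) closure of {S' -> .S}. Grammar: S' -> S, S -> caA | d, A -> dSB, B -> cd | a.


Start: S' -> .S
For each item with dot before a nonterminal B, add B -> .γ for every B-production
Closure: [S' -> .S, S -> .caA, S -> .d]


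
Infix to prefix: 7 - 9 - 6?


left-to-right (same/higher precedence on left): tree is (- (- 7 9) 6)
Prefix: - - 7 9 6


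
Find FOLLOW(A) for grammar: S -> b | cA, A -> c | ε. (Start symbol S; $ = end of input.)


$ ∈ FOLLOW(S). For each A -> αBβ: add FIRST(β)\{ε} to FOLLOW(B); if β nullable, add FOLLOW(A).
FOLLOW(A) = {$}


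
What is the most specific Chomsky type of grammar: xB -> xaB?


LHS has context (more than one symbol) and |LHS| ≤ |RHS|
Classification: Type 1 (Context-Sensitive)


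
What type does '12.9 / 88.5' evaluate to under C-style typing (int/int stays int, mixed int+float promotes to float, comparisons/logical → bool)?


Operand types: float / float
Rule: mixed int/float promotes to float; int/int stays int
Result type: float


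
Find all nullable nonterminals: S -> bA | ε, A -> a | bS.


A nonterminal is nullable iff some alternative derives ε (directly, or every symbol in it is nullable)
Nullable: {S}


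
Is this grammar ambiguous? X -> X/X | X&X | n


'n/n&n' has two parse trees (no precedence encoded between / and &)
Ambiguous


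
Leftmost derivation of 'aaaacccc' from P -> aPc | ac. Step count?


Derivation: P => aPc => aaPcc => aaaPccc => aaaacccc
Steps: 4


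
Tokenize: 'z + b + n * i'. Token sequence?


Scan left to right, longest-match per lexeme
Tokens: ID(z), OP(+), ID(b), OP(+), ID(n), OP(*), ID(i)


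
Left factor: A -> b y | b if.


Common prefix: 'b'
Factored: A -> b A', A' -> y | if


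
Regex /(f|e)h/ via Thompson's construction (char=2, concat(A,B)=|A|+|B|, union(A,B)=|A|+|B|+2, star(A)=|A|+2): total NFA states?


Syntax tree has 3 char leaf(s), 1 union(s), 0 star(s)
chars contribute 3×2 = 6; each union adds +2; each star adds +2
Total: 6 + 2 + 0 = 8 states


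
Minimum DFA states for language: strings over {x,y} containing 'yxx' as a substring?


KMP-style automaton: 3 progress states + 1 absorbing accept = 4
Minimal DFA: 4 states


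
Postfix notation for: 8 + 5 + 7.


Left to right (same or higher precedence on left)
Postfix: 8 5 + 7 +


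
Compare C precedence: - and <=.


'-' is additive (level 9); '<=' is relational (level 7)
Higher level binds tighter
'-' has higher precedence than '<='


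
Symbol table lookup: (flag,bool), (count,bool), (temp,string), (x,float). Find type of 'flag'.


Lookup 'flag' → type bool


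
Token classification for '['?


Pattern: delimiter/punctuation
Type: PUNCTUATION


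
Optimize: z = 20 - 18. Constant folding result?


20 - 18 = 2 at compile time
Optimized: z = 2


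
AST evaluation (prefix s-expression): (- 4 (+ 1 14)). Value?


Evaluate inner: (+ 1 14) = 15
Evaluate root: (- 4 15) = -11
Result: -11


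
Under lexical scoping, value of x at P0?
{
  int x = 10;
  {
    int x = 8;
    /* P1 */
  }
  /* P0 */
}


x declared in the same block as P0
x = 10


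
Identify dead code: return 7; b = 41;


statement follows a return and is unreachable
Dead: 'b = 41'


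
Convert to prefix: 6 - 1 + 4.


left-to-right (same/higher precedence on left): tree is (+ (- 6 1) 4)
Prefix: + - 6 1 4


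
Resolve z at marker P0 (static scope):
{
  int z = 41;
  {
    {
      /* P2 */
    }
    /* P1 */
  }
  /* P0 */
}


z declared in the same block as P0
z = 41


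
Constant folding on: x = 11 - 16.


11 - 16 = -5 at compile time
Optimized: x = -5


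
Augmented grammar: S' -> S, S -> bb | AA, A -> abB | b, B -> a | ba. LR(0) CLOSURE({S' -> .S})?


Start: S' -> .S
For each item with dot before a nonterminal B, add B -> .γ for every B-production
Closure: [S' -> .S, S -> .bb, S -> .AA, A -> .abB, A -> .b]


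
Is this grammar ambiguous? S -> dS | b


right-linear, alternatives start with distinct terminals 'd' vs 'b': unique leftmost derivation
Unambiguous


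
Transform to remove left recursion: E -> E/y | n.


Left-recursive alternatives: E/y; non-recursive: n
Introduce E': E -> nE', E' -> /yE' | ε


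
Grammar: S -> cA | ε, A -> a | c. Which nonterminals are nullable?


A nonterminal is nullable iff some alternative derives ε (directly, or every symbol in it is nullable)
Nullable: {S}


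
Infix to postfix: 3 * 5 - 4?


Left to right (same or higher precedence on left)
Postfix: 3 5 * 4 -


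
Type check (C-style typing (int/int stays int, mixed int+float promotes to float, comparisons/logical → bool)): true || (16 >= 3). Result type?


Operand types: bool || bool
Rule: logical operators take bool operands and yield bool
Result type: bool


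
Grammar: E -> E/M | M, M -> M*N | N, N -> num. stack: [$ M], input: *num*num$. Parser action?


shift '*' to continue M -> M*N
Action: shift


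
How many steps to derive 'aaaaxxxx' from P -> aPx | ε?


Derivation: P => aPx => aaPxx => aaaPxxx => aaaaPxxxx => aaaaxxxx
Steps: 5


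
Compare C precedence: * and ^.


'*' is multiplicative (level 10); '^' is bitwise XOR (level 4)
Higher level binds tighter
'*' has higher precedence than '^'


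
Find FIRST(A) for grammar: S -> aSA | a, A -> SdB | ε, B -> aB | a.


Per alternative of A: FIRST(SdB) = {a}; FIRST(ε) = {ε}
FIRST(A) = {a, ε}


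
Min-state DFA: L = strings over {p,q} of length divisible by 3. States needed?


Track length mod 3: states 0..2, accept at 0
Minimal DFA: 3 states


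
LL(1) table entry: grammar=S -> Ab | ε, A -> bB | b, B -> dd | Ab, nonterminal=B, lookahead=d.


For [B, d]: 'd' ∈ FIRST(dd)
Entry: B -> dd


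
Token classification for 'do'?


Pattern: reserved word
Type: KEYWORD


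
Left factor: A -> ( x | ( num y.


Common prefix: '('
Factored: A -> ( A', A' -> x | num y


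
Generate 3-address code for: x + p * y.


Break into single-operator statements:
t1 = p * y
t2 = x + t1


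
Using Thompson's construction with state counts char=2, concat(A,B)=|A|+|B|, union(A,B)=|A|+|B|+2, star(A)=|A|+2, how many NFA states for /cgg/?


Syntax tree has 3 char leaf(s), 0 union(s), 0 star(s)
chars contribute 3×2 = 6; each union adds +2; each star adds +2
Total: 6 + 0 + 0 = 6 states


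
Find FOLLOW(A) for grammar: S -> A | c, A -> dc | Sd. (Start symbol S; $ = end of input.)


$ ∈ FOLLOW(S). For each A -> αBβ: add FIRST(β)\{ε} to FOLLOW(B); if β nullable, add FOLLOW(A).
FOLLOW(A) = {$, d}


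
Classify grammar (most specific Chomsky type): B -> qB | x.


Right-linear: every RHS is a terminal or a terminal followed by one nonterminal
Classification: Type 3 (Regular)


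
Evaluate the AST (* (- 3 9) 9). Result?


Evaluate inner: (- 3 9) = -6
Evaluate root: (* -6 9) = -54
Result: -54


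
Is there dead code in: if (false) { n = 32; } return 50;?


condition is constant false, so the whole block is unreachable
Dead: 'if (false) { n = 32; }'


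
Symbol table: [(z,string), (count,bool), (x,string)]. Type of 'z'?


Lookup 'z' → type string


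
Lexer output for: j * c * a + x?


Scan left to right, longest-match per lexeme
Tokens: ID(j), OP(*), ID(c), OP(*), ID(a), OP(+), ID(x)


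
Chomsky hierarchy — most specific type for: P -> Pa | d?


Left-linear: every RHS is a terminal or one nonterminal followed by a terminal
Classification: Type 3 (Regular)


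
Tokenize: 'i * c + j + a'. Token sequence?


Scan left to right, longest-match per lexeme
Tokens: ID(i), OP(*), ID(c), OP(+), ID(j), OP(+), ID(a)


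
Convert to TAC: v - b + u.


Break into single-operator statements:
t1 = v - b
t2 = t1 + u


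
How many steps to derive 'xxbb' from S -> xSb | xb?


Derivation: S => xSb => xxbb
Steps: 2


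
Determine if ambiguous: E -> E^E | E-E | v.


'v^v-v' has two parse trees (no precedence encoded between ^ and -)
Ambiguous


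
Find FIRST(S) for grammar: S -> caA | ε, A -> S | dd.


Per alternative of S: FIRST(caA) = {c}; FIRST(ε) = {ε}
FIRST(S) = {c, ε}


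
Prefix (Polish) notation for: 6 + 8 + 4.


left-to-right (same/higher precedence on left): tree is (+ (+ 6 8) 4)
Prefix: + + 6 8 4


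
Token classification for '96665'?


Pattern: digits only
Type: INTEGER_LITERAL


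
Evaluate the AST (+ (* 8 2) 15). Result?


Evaluate inner: (* 8 2) = 16
Evaluate root: (+ 16 15) = 31
Result: 31


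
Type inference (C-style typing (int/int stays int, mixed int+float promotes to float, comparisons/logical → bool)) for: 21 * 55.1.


Operand types: int * float
Rule: mixed int/float promotes to float; int/int stays int
Result type: float


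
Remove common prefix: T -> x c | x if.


Common prefix: 'x'
Factored: T -> x T', T' -> c | if


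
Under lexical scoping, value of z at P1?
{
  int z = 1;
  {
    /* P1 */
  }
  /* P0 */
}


P1's block does not declare z; resolves to the enclosing declaration at depth 0
z = 1


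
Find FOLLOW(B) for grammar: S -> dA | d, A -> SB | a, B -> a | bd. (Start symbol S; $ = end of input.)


$ ∈ FOLLOW(S). For each A -> αBβ: add FIRST(β)\{ε} to FOLLOW(B); if β nullable, add FOLLOW(A).
FOLLOW(B) = {$, a, b}


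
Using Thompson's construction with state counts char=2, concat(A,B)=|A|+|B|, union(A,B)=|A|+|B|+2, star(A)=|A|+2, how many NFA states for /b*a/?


Syntax tree has 2 char leaf(s), 0 union(s), 1 star(s)
chars contribute 2×2 = 4; each union adds +2; each star adds +2
Total: 4 + 0 + 2 = 6 states


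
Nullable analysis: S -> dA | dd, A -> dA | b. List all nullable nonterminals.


A nonterminal is nullable iff some alternative derives ε (directly, or every symbol in it is nullable)
Nullable: {}


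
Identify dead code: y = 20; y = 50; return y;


first assignment to y is overwritten before any read
Dead: 'y = 20'


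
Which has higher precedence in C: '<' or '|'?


'<' is relational (level 7); '|' is bitwise OR (level 3)
Higher level binds tighter
'<' has higher precedence than '|'


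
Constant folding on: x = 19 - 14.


19 - 14 = 5 at compile time
Optimized: x = 5


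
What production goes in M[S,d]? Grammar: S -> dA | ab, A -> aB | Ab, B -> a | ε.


For [S, d]: 'd' ∈ FIRST(dA)
Entry: S -> dA


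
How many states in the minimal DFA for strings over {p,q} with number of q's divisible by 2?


Track (count of q) mod 2: states 0..1, accept at 0
Minimal DFA: 2 states


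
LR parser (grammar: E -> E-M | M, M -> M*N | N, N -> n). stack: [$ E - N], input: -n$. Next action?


'N' (not preceded by M*) is the handle for M -> N
Action: reduce (M -> N)


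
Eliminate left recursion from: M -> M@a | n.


Left-recursive alternatives: M@a; non-recursive: n
Introduce M': M -> nM', M' -> @aM' | ε


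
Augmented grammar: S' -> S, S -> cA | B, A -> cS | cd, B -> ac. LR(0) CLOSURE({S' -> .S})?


Start: S' -> .S
For each item with dot before a nonterminal B, add B -> .γ for every B-production
Closure: [S' -> .S, S -> .cA, S -> .B, B -> .ac]


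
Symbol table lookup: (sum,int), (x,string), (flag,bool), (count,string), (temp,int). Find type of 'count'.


Lookup 'count' → type string


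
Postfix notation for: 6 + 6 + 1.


Left to right (same or higher precedence on left)
Postfix: 6 6 + 1 +


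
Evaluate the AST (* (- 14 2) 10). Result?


Evaluate inner: (- 14 2) = 12
Evaluate root: (* 12 10) = 120
Result: 120


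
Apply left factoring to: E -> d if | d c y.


Common prefix: 'd'
Factored: E -> d E', E' -> if | c y


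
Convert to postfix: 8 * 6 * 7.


Left to right (same or higher precedence on left)
Postfix: 8 6 * 7 *


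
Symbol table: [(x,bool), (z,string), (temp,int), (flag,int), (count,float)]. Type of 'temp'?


Lookup 'temp' → type int


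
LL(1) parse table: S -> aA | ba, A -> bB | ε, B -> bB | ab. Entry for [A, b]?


For [A, b]: 'b' ∈ FIRST(bB)
Entry: A -> bB


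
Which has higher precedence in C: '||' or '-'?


'-' is additive (level 9); '||' is logical OR (level 1)
Higher level binds tighter
'-' has higher precedence than '||'


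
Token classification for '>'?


Pattern: operator symbol
Type: OPERATOR


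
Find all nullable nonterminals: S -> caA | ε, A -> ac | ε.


A nonterminal is nullable iff some alternative derives ε (directly, or every symbol in it is nullable)
Nullable: {A, S}


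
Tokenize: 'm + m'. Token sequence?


Scan left to right, longest-match per lexeme
Tokens: ID(m), OP(+), ID(m)


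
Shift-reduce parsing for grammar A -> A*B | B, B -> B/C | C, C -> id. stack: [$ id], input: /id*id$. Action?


'id' on top is the handle for C -> id
Action: reduce (C -> id)


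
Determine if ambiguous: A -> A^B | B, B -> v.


precedence layered via separate nonterminal B: deterministic
Unambiguous


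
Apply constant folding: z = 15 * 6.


15 * 6 = 90 at compile time
Optimized: z = 90


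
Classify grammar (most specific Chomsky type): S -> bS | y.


Right-linear: every RHS is a terminal or a terminal followed by one nonterminal
Classification: Type 3 (Regular)


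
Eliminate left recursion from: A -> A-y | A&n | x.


Left-recursive alternatives: A-y, A&n; non-recursive: x
Introduce A': A -> xA', A' -> -yA' | &nA' | ε


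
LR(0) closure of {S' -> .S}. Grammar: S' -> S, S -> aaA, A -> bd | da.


Start: S' -> .S
For each item with dot before a nonterminal B, add B -> .γ for every B-production
Closure: [S' -> .S, S -> .aaA]


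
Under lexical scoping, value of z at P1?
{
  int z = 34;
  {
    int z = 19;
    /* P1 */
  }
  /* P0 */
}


z declared in the same block as P1
z = 19


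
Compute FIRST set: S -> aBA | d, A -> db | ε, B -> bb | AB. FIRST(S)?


Per alternative of S: FIRST(aBA) = {a}; FIRST(d) = {d}
FIRST(S) = {a, d}


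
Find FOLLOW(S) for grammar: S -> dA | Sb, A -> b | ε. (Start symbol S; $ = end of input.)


$ ∈ FOLLOW(S). For each A -> αBβ: add FIRST(β)\{ε} to FOLLOW(B); if β nullable, add FOLLOW(A).
FOLLOW(S) = {$, b}


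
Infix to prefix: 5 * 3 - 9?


left-to-right (same/higher precedence on left): tree is (- (* 5 3) 9)
Prefix: - * 5 3 9


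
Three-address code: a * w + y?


Break into single-operator statements:
t1 = a * w
t2 = t1 + y


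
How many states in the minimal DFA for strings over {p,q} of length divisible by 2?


Track length mod 2: states 0..1, accept at 0
Minimal DFA: 2 states


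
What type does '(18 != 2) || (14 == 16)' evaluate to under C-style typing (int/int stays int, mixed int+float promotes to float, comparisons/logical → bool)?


Operand types: bool || bool
Rule: logical operators take bool operands and yield bool
Result type: bool


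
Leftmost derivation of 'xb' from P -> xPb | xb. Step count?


Derivation: P => xb
Steps: 1


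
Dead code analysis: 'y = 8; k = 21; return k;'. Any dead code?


y is assigned but never read
Dead: 'y = 8'


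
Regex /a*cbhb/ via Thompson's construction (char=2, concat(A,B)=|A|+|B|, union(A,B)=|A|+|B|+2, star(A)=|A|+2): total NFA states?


Syntax tree has 5 char leaf(s), 0 union(s), 1 star(s)
chars contribute 5×2 = 10; each union adds +2; each star adds +2
Total: 10 + 0 + 2 = 12 states


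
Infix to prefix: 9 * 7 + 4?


left-to-right (same/higher precedence on left): tree is (+ (* 9 7) 4)
Prefix: + * 9 7 4


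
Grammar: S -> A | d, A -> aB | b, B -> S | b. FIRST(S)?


Per alternative of S: FIRST(A) = {a, b}; FIRST(d) = {d}
FIRST(S) = {a, b, d}


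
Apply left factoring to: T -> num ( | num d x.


Common prefix: 'num'
Factored: T -> num T', T' -> ( | d x


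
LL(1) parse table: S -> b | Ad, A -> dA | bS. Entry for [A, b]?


For [A, b]: 'b' ∈ FIRST(bS)
Entry: A -> bS


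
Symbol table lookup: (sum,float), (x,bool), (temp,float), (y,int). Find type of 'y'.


Lookup 'y' → type int


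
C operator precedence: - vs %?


'%' is multiplicative (level 10); '-' is additive (level 9)
Higher level binds tighter
'%' has higher precedence than '-'


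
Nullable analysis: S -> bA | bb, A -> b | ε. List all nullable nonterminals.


A nonterminal is nullable iff some alternative derives ε (directly, or every symbol in it is nullable)
Nullable: {A}


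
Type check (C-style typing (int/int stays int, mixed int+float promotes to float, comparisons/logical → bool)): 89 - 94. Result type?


Operand types: int - int
Rule: mixed int/float promotes to float; int/int stays int
Result type: int


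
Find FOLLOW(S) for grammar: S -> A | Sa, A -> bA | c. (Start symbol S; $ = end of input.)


$ ∈ FOLLOW(S). For each A -> αBβ: add FIRST(β)\{ε} to FOLLOW(B); if β nullable, add FOLLOW(A).
FOLLOW(S) = {$, a}


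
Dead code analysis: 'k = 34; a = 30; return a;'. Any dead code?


k is assigned but never read
Dead: 'k = 34'


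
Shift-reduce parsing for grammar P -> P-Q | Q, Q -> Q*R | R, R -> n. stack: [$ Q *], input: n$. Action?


no handle; shift 'n'
Action: shift


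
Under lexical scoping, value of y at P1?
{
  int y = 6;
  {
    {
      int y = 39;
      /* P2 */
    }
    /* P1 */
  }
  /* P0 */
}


P1's block does not declare y; resolves to the enclosing declaration at depth 0
y = 6


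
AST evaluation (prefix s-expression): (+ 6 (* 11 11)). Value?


Evaluate inner: (* 11 11) = 121
Evaluate root: (+ 6 121) = 127
Result: 127


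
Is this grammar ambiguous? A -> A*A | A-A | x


'x*x-x' has two parse trees (no precedence encoded between * and -)
Ambiguous


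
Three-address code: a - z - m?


Break into single-operator statements:
t1 = a - z
t2 = t1 - m


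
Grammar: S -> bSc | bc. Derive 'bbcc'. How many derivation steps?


Derivation: S => bSc => bbcc
Steps: 2


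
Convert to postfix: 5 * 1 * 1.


Left to right (same or higher precedence on left)
Postfix: 5 1 * 1 *


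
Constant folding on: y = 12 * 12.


12 * 12 = 144 at compile time
Optimized: y = 144


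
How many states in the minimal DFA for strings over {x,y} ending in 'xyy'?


Track the longest suffix of input matching a prefix of 'xyy': 4 classes (prefixes of length 0..3)
Minimal DFA: 4 states


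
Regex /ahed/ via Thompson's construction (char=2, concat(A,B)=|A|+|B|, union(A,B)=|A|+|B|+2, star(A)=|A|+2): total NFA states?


Syntax tree has 4 char leaf(s), 0 union(s), 0 star(s)
chars contribute 4×2 = 8; each union adds +2; each star adds +2
Total: 8 + 0 + 0 = 8 states


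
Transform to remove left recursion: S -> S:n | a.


Left-recursive alternatives: S:n; non-recursive: a
Introduce S': S -> aS', S' -> :nS' | ε


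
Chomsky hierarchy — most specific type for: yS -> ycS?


LHS has context (more than one symbol) and |LHS| ≤ |RHS|
Classification: Type 1 (Context-Sensitive)


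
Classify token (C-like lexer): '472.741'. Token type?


Pattern: digits with a decimal point
Type: FLOAT_LITERAL


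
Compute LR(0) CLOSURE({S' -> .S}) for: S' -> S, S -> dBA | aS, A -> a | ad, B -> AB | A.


Start: S' -> .S
For each item with dot before a nonterminal B, add B -> .γ for every B-production
Closure: [S' -> .S, S -> .dBA, S -> .aS]


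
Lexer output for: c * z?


Scan left to right, longest-match per lexeme
Tokens: ID(c), OP(*), ID(z)


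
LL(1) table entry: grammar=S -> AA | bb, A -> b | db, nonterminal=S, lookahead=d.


For [S, d]: 'd' ∈ FIRST(AA)
Entry: S -> AA


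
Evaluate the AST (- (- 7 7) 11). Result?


Evaluate inner: (- 7 7) = 0
Evaluate root: (- 0 11) = -11
Result: -11


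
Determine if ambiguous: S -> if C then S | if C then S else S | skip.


dangling else: 'if C then if C then skip else skip' parses two ways
Ambiguous


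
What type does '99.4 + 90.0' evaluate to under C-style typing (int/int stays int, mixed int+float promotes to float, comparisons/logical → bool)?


Operand types: float + float
Rule: mixed int/float promotes to float; int/int stays int
Result type: float


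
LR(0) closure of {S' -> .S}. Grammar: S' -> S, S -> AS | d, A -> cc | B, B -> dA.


Start: S' -> .S
For each item with dot before a nonterminal B, add B -> .γ for every B-production
Closure: [S' -> .S, S -> .AS, S -> .d, A -> .cc, A -> .B, B -> .dA]


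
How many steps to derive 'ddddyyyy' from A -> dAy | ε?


Derivation: A => dAy => ddAyy => dddAyyy => ddddAyyyy => ddddyyyy
Steps: 5


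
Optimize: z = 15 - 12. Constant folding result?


15 - 12 = 3 at compile time
Optimized: z = 3


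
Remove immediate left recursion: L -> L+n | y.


Left-recursive alternatives: L+n; non-recursive: y
Introduce L': L -> yL', L' -> +nL' | ε


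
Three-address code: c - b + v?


Break into single-operator statements:
t1 = c - b
t2 = t1 + v


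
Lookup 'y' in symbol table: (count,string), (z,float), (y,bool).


Lookup 'y' → type bool


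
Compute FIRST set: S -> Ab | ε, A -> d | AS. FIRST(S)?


Per alternative of S: FIRST(Ab) = {d}; FIRST(ε) = {ε}
FIRST(S) = {d, ε}


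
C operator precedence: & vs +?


'+' is additive (level 9); '&' is bitwise AND (level 5)
Higher level binds tighter
'+' has higher precedence than '&'


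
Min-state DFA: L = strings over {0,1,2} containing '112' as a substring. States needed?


KMP-style automaton: 3 progress states + 1 absorbing accept = 4
Minimal DFA: 4 states


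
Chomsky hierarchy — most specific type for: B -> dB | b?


Right-linear: every RHS is a terminal or a terminal followed by one nonterminal
Classification: Type 3 (Regular)


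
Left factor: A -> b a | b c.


Common prefix: 'b'
Factored: A -> b A', A' -> a | c


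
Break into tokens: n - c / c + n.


Scan left to right, longest-match per lexeme
Tokens: ID(n), OP(-), ID(c), OP(/), ID(c), OP(+), ID(n)


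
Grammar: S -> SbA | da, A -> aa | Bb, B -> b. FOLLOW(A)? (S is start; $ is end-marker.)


$ ∈ FOLLOW(S). For each A -> αBβ: add FIRST(β)\{ε} to FOLLOW(B); if β nullable, add FOLLOW(A).
FOLLOW(A) = {$, b}


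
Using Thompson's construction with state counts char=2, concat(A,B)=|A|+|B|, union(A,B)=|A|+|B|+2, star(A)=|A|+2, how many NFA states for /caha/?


Syntax tree has 4 char leaf(s), 0 union(s), 0 star(s)
chars contribute 4×2 = 8; each union adds +2; each star adds +2
Total: 8 + 0 + 0 = 8 states


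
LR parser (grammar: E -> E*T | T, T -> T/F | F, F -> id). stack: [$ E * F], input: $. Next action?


'F' (not preceded by T/) is the handle for T -> F
Action: reduce (T -> F)


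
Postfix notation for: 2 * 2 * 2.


Left to right (same or higher precedence on left)
Postfix: 2 2 * 2 *


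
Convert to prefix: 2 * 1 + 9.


left-to-right (same/higher precedence on left): tree is (+ (* 2 1) 9)
Prefix: + * 2 1 9


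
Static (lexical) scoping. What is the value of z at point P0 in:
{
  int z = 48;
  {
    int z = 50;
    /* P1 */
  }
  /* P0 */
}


z declared in the same block as P0
z = 48


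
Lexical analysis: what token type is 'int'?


Pattern: reserved word
Type: KEYWORD


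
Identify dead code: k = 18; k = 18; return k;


first assignment to k is overwritten before any read
Dead: 'k = 18'


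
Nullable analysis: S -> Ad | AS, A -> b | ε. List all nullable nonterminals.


A nonterminal is nullable iff some alternative derives ε (directly, or every symbol in it is nullable)
Nullable: {A}


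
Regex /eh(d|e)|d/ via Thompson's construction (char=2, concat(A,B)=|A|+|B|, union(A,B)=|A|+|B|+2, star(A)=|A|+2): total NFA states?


Syntax tree has 5 char leaf(s), 2 union(s), 0 star(s)
chars contribute 5×2 = 10; each union adds +2; each star adds +2
Total: 10 + 4 + 0 = 14 states


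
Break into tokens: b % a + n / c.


Scan left to right, longest-match per lexeme
Tokens: ID(b), OP(%), ID(a), OP(+), ID(n), OP(/), ID(c)


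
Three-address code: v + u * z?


Break into single-operator statements:
t1 = u * z
t2 = v + t1


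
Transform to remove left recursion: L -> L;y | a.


Left-recursive alternatives: L;y; non-recursive: a
Introduce L': L -> aL', L' -> ;yL' | ε


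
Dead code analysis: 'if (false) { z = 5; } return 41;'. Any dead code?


condition is constant false, so the whole block is unreachable
Dead: 'if (false) { z = 5; }'


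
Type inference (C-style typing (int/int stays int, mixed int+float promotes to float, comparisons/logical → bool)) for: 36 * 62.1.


Operand types: int * float
Rule: mixed int/float promotes to float; int/int stays int
Result type: float


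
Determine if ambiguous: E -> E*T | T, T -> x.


precedence layered via separate nonterminal T: deterministic
Unambiguous


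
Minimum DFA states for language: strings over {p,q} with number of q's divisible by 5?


Track (count of q) mod 5: states 0..4, accept at 0
Minimal DFA: 5 states


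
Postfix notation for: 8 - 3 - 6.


Left to right (same or higher precedence on left)
Postfix: 8 3 - 6 -


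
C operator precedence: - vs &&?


'-' is additive (level 9); '&&' is logical AND (level 2)
Higher level binds tighter
'-' has higher precedence than '&&'


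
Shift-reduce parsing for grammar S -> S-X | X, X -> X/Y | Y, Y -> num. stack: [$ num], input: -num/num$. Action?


'num' on top is the handle for Y -> num
Action: reduce (Y -> num)
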